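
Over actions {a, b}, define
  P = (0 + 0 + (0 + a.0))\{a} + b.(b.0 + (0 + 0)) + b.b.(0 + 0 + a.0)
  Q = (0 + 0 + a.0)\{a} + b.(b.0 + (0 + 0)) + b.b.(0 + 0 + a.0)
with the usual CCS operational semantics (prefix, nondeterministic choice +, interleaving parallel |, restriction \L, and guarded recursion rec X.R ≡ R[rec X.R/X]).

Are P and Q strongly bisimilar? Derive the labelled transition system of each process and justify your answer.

YES

LTS(P): 5 reachable states
  s0 = (0 + 0 + (0 + a.0))\{a} + b.(b.0 + (0 + 0)) + b.b.(0 + 0 + a.0) | --b--▸ s1, --b--▸ s2
  s1 = b.(0 + 0 + a.0) | --b--▸ s3
  s2 = b.0 + (0 + 0) | --b--▸ s4
  s3 = 0 + 0 + a.0 | --a--▸ s4
  s4 = 0 | (no moves)
LTS(Q): 5 reachable states
  t0 = (0 + 0 + a.0)\{a} + b.(b.0 + (0 + 0)) + b.b.(0 + 0 + a.0) | --b--▸ t1, --b--▸ t2
  t1 = b.(0 + 0 + a.0) | --b--▸ t3
  t2 = b.0 + (0 + 0) | --b--▸ t4
  t3 = 0 + 0 + a.0 | --a--▸ t4
  t4 = 0 | (no moves)
Partition-refinement fixed point:
  B0 = {s0, t0}
  B1 = {s2, t2}
  B2 = {s4, t4}
  B3 = {s1, t1}
  B4 = {s3, t3}
s0 ∈ B0, t0 ∈ B0 → same block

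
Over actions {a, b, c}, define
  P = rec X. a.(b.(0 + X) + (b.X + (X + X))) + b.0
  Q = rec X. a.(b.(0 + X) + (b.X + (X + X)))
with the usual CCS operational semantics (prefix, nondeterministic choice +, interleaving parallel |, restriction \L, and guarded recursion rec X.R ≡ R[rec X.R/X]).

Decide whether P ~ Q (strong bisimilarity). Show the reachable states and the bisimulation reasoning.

Reachable graph of P (4 states):
  p0 = rec X. a.(b.(0 + X) + (b.X + (X + X))) + b.0 :: —a→ p1, —b→ p2
  p1 = b.(0 + (rec X. a.(b.(0 + X) + (b.X + (X + X))) + b.0)) + (b.(rec X. a.(b.(0 + X) + (b.X + (X + X))) + b.0) + ((rec X. a.(b.(0 + X) + (b.X + (X + X))) + b.0) + (rec X. a.(b.(0 + X) + (b.X + (X + X))) + b.0))) :: —a→ p1, —b→ p0, —b→ p2, —b→ p3
  p2 = 0 :: stopped
  p3 = 0 + (rec X. a.(b.(0 + X) + (b.X + (X + X))) + b.0) :: —a→ p1, —b→ p2
Reachable graph of Q (3 states):
  q0 = rec X. a.(b.(0 + X) + (b.X + (X + X))) :: —a→ q1
  q1 = b.(0 + (rec X. a.(b.(0 + X) + (b.X + (X + X))))) + (b.(rec X. a.(b.(0 + X) + (b.X + (X + X)))) + ((rec X. a.(b.(0 + X) + (b.X + (X + X)))) + (rec X. a.(b.(0 + X) + (b.X + (X + X)))))) :: —a→ q1, —b→ q0, —b→ q2
  q2 = 0 + (rec X. a.(b.(0 + X) + (b.X + (X + X)))) :: —a→ q1
Partition-refinement fixed point:
  B0 = {p0, p3}
  B1 = {p1}
  B2 = {p2}
  B3 = {q0, q2}
  B4 = {q1}
p0 ∈ B0, q0 ∈ B3 → different blocks

NO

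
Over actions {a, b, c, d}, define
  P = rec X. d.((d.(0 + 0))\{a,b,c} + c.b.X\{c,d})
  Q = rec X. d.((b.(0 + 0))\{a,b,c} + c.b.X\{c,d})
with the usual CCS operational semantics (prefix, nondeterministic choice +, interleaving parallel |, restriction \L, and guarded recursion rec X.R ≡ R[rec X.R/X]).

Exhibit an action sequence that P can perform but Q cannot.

dd

Reachable graph of P (5 states):
  s0 = rec X. d.((d.(0 + 0))\{a,b,c} + c.b.X\{c,d}) | —d→ s1
  s1 = (d.(0 + 0))\{a,b,c} + c.b.(rec X. d.((d.(0 + 0))\{a,b,c} + c.b.X\{c,d}))\{c,d} | —c→ s2, —d→ s3
  s2 = b.(rec X. d.((d.(0 + 0))\{a,b,c} + c.b.X\{c,d}))\{c,d} | —b→ s4
  s3 = (0 + 0)\{a,b,c} | deadlocked
  s4 = (rec X. d.((d.(0 + 0))\{a,b,c} + c.b.X\{c,d}))\{c,d} | deadlocked
Reachable graph of Q (4 states):
  t0 = rec X. d.((b.(0 + 0))\{a,b,c} + c.b.X\{c,d}) | —d→ t1
  t1 = (b.(0 + 0))\{a,b,c} + c.b.(rec X. d.((b.(0 + 0))\{a,b,c} + c.b.X\{c,d}))\{c,d} | —c→ t2
  t2 = b.(rec X. d.((b.(0 + 0))\{a,b,c} + c.b.X\{c,d}))\{c,d} | —b→ t3
  t3 = (rec X. d.((b.(0 + 0))\{a,b,c} + c.b.X\{c,d}))\{c,d} | deadlocked
Run σ = ⟨dd⟩ on P: start {s0}
  after d @ step 1: {s1}
  after d @ step 2: {s3}
  — P admits the full trace.
Run σ = ⟨dd⟩ on Q: start {t0}
  after d @ step 1: {t1}
  after d @ step 2: ∅ (Q stuck)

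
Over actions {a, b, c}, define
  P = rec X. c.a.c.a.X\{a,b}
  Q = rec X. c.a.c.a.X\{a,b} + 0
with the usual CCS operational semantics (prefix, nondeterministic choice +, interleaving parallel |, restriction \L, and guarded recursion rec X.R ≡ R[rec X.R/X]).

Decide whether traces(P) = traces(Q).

traces(P) = traces(Q)

LTS(P): 6 reachable states
  p0 = rec X. c.a.c.a.X\{a,b} | —c→ p1
  p1 = a.c.a.(rec X. c.a.c.a.X\{a,b})\{a,b} | —a→ p2
  p2 = c.a.(rec X. c.a.c.a.X\{a,b})\{a,b} | —c→ p3
  p3 = a.(rec X. c.a.c.a.X\{a,b})\{a,b} | —a→ p4
  p4 = (rec X. c.a.c.a.X\{a,b})\{a,b} | —c→ p5
  p5 = (a.c.a.(rec X. c.a.c.a.X\{a,b})\{a,b})\{a,b} | ·
LTS(Q): 6 reachable states
  q0 = rec X. c.a.c.a.X\{a,b} + 0 | —c→ q1
  q1 = a.c.a.(rec X. c.a.c.a.X\{a,b} + 0)\{a,b} | —a→ q2
  q2 = c.a.(rec X. c.a.c.a.X\{a,b} + 0)\{a,b} | —c→ q3
  q3 = a.(rec X. c.a.c.a.X\{a,b} + 0)\{a,b} | —a→ q4
  q4 = (rec X. c.a.c.a.X\{a,b} + 0)\{a,b} | —c→ q5
  q5 = (a.c.a.(rec X. c.a.c.a.X\{a,b} + 0)\{a,b})\{a,b} | ·
Bisimilarity quotient blocks:
  B0 = {p0, q0}
  B1 = {p1, q1}
  B2 = {p2, q2}
  B3 = {p3, q3}
  B4 = {p4, q4}
  B5 = {p5, q5}
p0 ∈ B0, q0 ∈ B0 → same block
Bisimilar ⇒ trace-equivalent.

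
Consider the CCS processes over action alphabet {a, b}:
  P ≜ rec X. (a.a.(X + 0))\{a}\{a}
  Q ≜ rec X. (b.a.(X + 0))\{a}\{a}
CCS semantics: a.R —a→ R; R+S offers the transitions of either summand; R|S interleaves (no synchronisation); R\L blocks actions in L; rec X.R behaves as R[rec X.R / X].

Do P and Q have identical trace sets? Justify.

P's transition system — 1 states:
  p0 = rec X. (a.a.(X + 0))\{a}\{a} has moves stopped
Q's transition system — 2 states:
  q0 = rec X. (b.a.(X + 0))\{a}\{a} has moves ··b··> q1
  q1 = (a.((rec X. (b.a.(X + 0))\{a}\{a}) + 0))\{a}\{a} has moves stopped
Run σ = ⟨b⟩ on Q: start {q0}
  step 1 (b): {q1}
  Q completes σ.
Run σ = ⟨b⟩ on P: start {p0}
  step 1 (b): ∅  — P cannot continue

trace-distinct — witness ⟨b⟩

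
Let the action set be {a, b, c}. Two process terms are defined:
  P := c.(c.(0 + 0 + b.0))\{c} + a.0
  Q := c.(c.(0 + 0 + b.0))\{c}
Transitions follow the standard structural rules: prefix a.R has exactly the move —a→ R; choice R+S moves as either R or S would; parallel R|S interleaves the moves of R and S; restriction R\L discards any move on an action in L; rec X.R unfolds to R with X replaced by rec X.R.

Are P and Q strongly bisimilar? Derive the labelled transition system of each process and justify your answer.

not bisimilar

LTS(P): 3 reachable states
  u0 = c.(c.(0 + 0 + b.0))\{c} + a.0 → —a→ u1, —c→ u2
  u1 = 0 → ·
  u2 = (c.(0 + 0 + b.0))\{c} → ·
LTS(Q): 2 reachable states
  v0 = c.(c.(0 + 0 + b.0))\{c} → —c→ v1
  v1 = (c.(0 + 0 + b.0))\{c} → ·
Coarsest stable partition (strong bisimilarity classes):
  B0 = {u0}
  B1 = {u1, u2, v1}
  B2 = {v0}
u0 ∈ B0, v0 ∈ B2 → different blocks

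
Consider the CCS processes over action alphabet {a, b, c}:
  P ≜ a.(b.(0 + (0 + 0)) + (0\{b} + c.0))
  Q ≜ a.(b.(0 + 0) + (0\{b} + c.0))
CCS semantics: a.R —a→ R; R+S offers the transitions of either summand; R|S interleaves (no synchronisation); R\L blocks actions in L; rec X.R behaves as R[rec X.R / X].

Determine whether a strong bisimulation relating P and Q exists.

YES

P's transition system — 4 states:
  s0 = a.(b.(0 + (0 + 0)) + (0\{b} + c.0)) → --a--▸ s1
  s1 = b.(0 + (0 + 0)) + (0\{b} + c.0) → --b--▸ s2, --c--▸ s3
  s2 = 0 + (0 + 0) → ·
  s3 = 0 → ·
Q's transition system — 4 states:
  t0 = a.(b.(0 + 0) + (0\{b} + c.0)) → --a--▸ t1
  t1 = b.(0 + 0) + (0\{b} + c.0) → --b--▸ t2, --c--▸ t3
  t2 = 0 + 0 → ·
  t3 = 0 → ·
Coarsest stable partition (strong bisimilarity classes):
  B0 = {s0, t0}
  B1 = {s1, t1}
  B2 = {s2, s3, t2, t3}
s0 ∈ B0, t0 ∈ B0 → same block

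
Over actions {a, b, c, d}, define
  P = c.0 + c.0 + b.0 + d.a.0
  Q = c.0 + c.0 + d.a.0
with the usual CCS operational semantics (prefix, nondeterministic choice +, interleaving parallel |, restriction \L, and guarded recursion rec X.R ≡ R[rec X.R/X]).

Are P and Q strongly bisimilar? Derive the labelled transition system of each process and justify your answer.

P ≁ Q

LTS(P): 3 reachable states
  m0 = c.0 + c.0 + b.0 + d.a.0 ⊢ --b--▸ m1, --c--▸ m1, --d--▸ m2
  m1 = 0 ⊢ stopped
  m2 = a.0 ⊢ --a--▸ m1
LTS(Q): 3 reachable states
  n0 = c.0 + c.0 + d.a.0 ⊢ --c--▸ n1, --d--▸ n2
  n1 = 0 ⊢ stopped
  n2 = a.0 ⊢ --a--▸ n1
Bisimilarity quotient blocks:
  B0 = {m0}
  B1 = {m2, n2}
  B2 = {m1, n1}
  B3 = {n0}
m0 ∈ B0, n0 ∈ B3 → different blocks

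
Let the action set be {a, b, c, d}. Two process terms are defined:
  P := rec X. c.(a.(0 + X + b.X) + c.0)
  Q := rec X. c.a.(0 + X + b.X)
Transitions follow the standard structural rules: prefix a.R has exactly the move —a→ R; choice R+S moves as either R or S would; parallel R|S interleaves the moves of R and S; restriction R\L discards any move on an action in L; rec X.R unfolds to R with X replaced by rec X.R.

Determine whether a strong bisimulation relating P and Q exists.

NO

Reachable graph of P (4 states):
  p0 = rec X. c.(a.(0 + X + b.X) + c.0) | ··c··> p1
  p1 = a.(0 + (rec X. c.(a.(0 + X + b.X) + c.0)) + b.(rec X. c.(a.(0 + X + b.X) + c.0))) + c.0 | ··a··> p2, ··c··> p3
  p2 = 0 + (rec X. c.(a.(0 + X + b.X) + c.0)) + b.(rec X. c.(a.(0 + X + b.X) + c.0)) | ··b··> p0, ··c··> p1
  p3 = 0 | stopped
Reachable graph of Q (3 states):
  q0 = rec X. c.a.(0 + X + b.X) | ··c··> q1
  q1 = a.(0 + (rec X. c.a.(0 + X + b.X)) + b.(rec X. c.a.(0 + X + b.X))) | ··a··> q2
  q2 = 0 + (rec X. c.a.(0 + X + b.X)) + b.(rec X. c.a.(0 + X + b.X)) | ··b··> q0, ··c··> q1
Bisimilarity quotient blocks:
  B0 = {p0}
  B1 = {p1}
  B2 = {p2}
  B3 = {p3}
  B4 = {q0}
  B5 = {q1}
  B6 = {q2}
p0 ∈ B0, q0 ∈ B4 → different blocks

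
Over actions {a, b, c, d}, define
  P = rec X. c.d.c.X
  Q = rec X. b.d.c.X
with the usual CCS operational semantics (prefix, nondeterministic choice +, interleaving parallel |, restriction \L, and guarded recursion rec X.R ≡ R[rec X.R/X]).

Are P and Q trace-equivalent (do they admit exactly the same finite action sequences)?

traces(P) ≠ traces(Q) — witness ⟨c⟩

Reachable graph of P (3 states):
  u0 = rec X. c.d.c.X | =c=> u1
  u1 = d.c.(rec X. c.d.c.X) | =d=> u2
  u2 = c.(rec X. c.d.c.X) | =c=> u0
Reachable graph of Q (3 states):
  v0 = rec X. b.d.c.X | =b=> v1
  v1 = d.c.(rec X. b.d.c.X) | =d=> v2
  v2 = c.(rec X. b.d.c.X) | =c=> v0
Trace ⟨c⟩ through P, begin at {u0}:
  [1] c ⇒ {u1}
  — P admits the full trace.
Trace ⟨c⟩ through Q, begin at {v0}:
  [1] c ⇒ ∅ (Q stuck)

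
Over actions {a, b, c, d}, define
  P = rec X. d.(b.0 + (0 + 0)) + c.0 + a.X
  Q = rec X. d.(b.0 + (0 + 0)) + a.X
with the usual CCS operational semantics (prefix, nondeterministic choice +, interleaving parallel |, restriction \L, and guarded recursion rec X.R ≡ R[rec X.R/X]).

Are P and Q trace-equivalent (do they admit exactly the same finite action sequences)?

P's transition system — 3 states:
  m0 = rec X. d.(b.0 + (0 + 0)) + c.0 + a.X has moves --a--▸ m0, --c--▸ m1, --d--▸ m2
  m1 = 0 has moves ∅
  m2 = b.0 + (0 + 0) has moves --b--▸ m1
Q's transition system — 3 states:
  n0 = rec X. d.(b.0 + (0 + 0)) + a.X has moves --a--▸ n0, --d--▸ n1
  n1 = b.0 + (0 + 0) has moves --b--▸ n2
  n2 = 0 has moves ∅
Trace ⟨c⟩ through P, begin at {m0}:
  [1] c ⇒ {m1}
  P completes σ.
Trace ⟨c⟩ through Q, begin at {n0}:
  [1] c ⇒ ∅  — Q cannot continue

traces(P) ≠ traces(Q) — witness ⟨c⟩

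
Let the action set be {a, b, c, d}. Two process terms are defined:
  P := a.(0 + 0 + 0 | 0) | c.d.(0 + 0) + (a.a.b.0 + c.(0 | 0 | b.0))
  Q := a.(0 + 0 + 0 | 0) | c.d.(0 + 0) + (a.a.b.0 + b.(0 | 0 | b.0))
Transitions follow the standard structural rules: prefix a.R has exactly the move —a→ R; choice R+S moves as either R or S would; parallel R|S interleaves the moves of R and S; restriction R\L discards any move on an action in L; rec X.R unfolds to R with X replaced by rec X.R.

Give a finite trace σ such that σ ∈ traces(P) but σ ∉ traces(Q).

cb

LTS(P): 11 reachable states
  m0 = a.(0 + 0 + 0 | 0) | c.d.(0 + 0) + (a.a.b.0 + c.(0 | 0 | b.0)) has moves -a-> m1, -a-> m2, -c-> m3, -c-> m4
  m1 = (0 + 0 + 0 | 0) | c.d.(0 + 0) has moves -c-> m5
  m2 = a.b.0 has moves -a-> m6
  m3 = 0 | 0 | b.0 has moves -b-> m7
  m4 = a.(0 + 0 + 0 | 0) | d.(0 + 0) has moves -a-> m5, -d-> m8
  m5 = (0 + 0 + 0 | 0) | d.(0 + 0) has moves -d-> m9
  m6 = b.0 has moves -b-> m10
  m7 = 0 | 0 | 0 has moves deadlocked
  m8 = a.(0 + 0 + 0 | 0) | (0 + 0) has moves -a-> m9
  m9 = (0 + 0 + 0 | 0) | (0 + 0) has moves deadlocked
  m10 = 0 has moves deadlocked
LTS(Q): 11 reachable states
  n0 = a.(0 + 0 + 0 | 0) | c.d.(0 + 0) + (a.a.b.0 + b.(0 | 0 | b.0)) has moves -a-> n1, -a-> n2, -b-> n3, -c-> n4
  n1 = (0 + 0 + 0 | 0) | c.d.(0 + 0) has moves -c-> n5
  n2 = a.b.0 has moves -a-> n6
  n3 = 0 | 0 | b.0 has moves -b-> n7
  n4 = a.(0 + 0 + 0 | 0) | d.(0 + 0) has moves -a-> n5, -d-> n8
  n5 = (0 + 0 + 0 | 0) | d.(0 + 0) has moves -d-> n9
  n6 = b.0 has moves -b-> n10
  n7 = 0 | 0 | 0 has moves deadlocked
  n8 = a.(0 + 0 + 0 | 0) | (0 + 0) has moves -a-> n9
  n9 = (0 + 0 + 0 | 0) | (0 + 0) has moves deadlocked
  n10 = 0 has moves deadlocked
Executing cb from P (initial set {m0}):
  [1] c ⇒ {m3, m4}
  [2] b ⇒ {m7}
  P completes σ.
Executing cb from Q (initial set {n0}):
  [1] c ⇒ {n4}
  [2] b ⇒ ∅ (Q stuck)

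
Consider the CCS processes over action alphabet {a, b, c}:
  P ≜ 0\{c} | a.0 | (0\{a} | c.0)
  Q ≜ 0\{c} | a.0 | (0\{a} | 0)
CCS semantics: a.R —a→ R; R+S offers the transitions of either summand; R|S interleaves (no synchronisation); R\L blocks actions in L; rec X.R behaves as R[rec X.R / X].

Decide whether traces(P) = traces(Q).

LTS(P): 4 reachable states
  m0 = 0\{c} | a.0 | (0\{a} | c.0) :: ··a··> m1, ··c··> m2
  m1 = 0\{c} | 0 | (0\{a} | c.0) :: ··c··> m3
  m2 = 0\{c} | a.0 | (0\{a} | 0) :: ··a··> m3
  m3 = 0\{c} | 0 | (0\{a} | 0) :: ·
LTS(Q): 2 reachable states
  n0 = 0\{c} | a.0 | (0\{a} | 0) :: ··a··> n1
  n1 = 0\{c} | 0 | (0\{a} | 0) :: ·
Executing c from P (initial set {m0}):
  after c @ step 1: {m2}
  P completes σ.
Executing c from Q (initial set {n0}):
  after c @ step 1: ∅  — Q cannot continue

traces(P) ≠ traces(Q) — witness ⟨c⟩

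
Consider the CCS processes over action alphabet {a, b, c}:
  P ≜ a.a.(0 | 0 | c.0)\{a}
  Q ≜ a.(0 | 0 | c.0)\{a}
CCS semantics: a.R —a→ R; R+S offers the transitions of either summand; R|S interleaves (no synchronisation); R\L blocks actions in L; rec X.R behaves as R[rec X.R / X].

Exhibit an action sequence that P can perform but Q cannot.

Reachable graph of P (4 states):
  u0 = a.a.(0 | 0 | c.0)\{a} | --a--▸ u1
  u1 = a.(0 | 0 | c.0)\{a} | --a--▸ u2
  u2 = (0 | 0 | c.0)\{a} | --c--▸ u3
  u3 = (0 | 0 | 0)\{a} | (no moves)
Reachable graph of Q (3 states):
  v0 = a.(0 | 0 | c.0)\{a} | --a--▸ v1
  v1 = (0 | 0 | c.0)\{a} | --c--▸ v2
  v2 = (0 | 0 | 0)\{a} | (no moves)
Executing aa from P (initial set {u0}):
  [1] a ⇒ {u1}
  [2] a ⇒ {u2}
  — P admits the full trace.
Executing aa from Q (initial set {v0}):
  [1] a ⇒ {v1}
  [2] a ⇒ no successor for Q

aa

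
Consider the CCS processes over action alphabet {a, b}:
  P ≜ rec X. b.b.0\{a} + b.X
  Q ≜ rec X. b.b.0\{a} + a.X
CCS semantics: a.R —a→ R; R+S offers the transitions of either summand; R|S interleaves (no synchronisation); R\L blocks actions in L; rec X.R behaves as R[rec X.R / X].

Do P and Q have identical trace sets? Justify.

trace-distinct — witness ⟨bbb⟩

LTS(P): 3 reachable states
  p0 = rec X. b.b.0\{a} + b.X → =b=> p0, =b=> p1
  p1 = b.0\{a} → =b=> p2
  p2 = 0\{a} → deadlocked
LTS(Q): 3 reachable states
  q0 = rec X. b.b.0\{a} + a.X → =a=> q0, =b=> q1
  q1 = b.0\{a} → =b=> q2
  q2 = 0\{a} → deadlocked
Executing bbb from P (initial set {p0}):
  after b @ step 1: {p0, p1}
  after b @ step 2: {p0, p1, p2}
  after b @ step 3: {p0, p1, p2}
  — P admits the full trace.
Executing bbb from Q (initial set {q0}):
  after b @ step 1: {q1}
  after b @ step 2: {q2}
  after b @ step 3: ∅ (Q stuck)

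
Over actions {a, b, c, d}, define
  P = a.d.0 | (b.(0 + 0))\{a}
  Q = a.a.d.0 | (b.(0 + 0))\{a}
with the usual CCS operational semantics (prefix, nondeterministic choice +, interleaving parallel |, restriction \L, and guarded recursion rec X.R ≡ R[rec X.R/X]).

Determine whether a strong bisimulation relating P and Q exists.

P ≁ Q

Reachable graph of P (6 states):
  s0 = a.d.0 | (b.(0 + 0))\{a} ⊢ —a→ s1, —b→ s2
  s1 = d.0 | (b.(0 + 0))\{a} ⊢ —b→ s3, —d→ s4
  s2 = a.d.0 | (0 + 0)\{a} ⊢ —a→ s3
  s3 = d.0 | (0 + 0)\{a} ⊢ —d→ s5
  s4 = 0 | (b.(0 + 0))\{a} ⊢ —b→ s5
  s5 = 0 | (0 + 0)\{a} ⊢ (no moves)
Reachable graph of Q (8 states):
  t0 = a.a.d.0 | (b.(0 + 0))\{a} ⊢ —a→ t1, —b→ t2
  t1 = a.d.0 | (b.(0 + 0))\{a} ⊢ —a→ t3, —b→ t4
  t2 = a.a.d.0 | (0 + 0)\{a} ⊢ —a→ t4
  t3 = d.0 | (b.(0 + 0))\{a} ⊢ —b→ t5, —d→ t6
  t4 = a.d.0 | (0 + 0)\{a} ⊢ —a→ t5
  t5 = d.0 | (0 + 0)\{a} ⊢ —d→ t7
  t6 = 0 | (b.(0 + 0))\{a} ⊢ —b→ t7
  t7 = 0 | (0 + 0)\{a} ⊢ (no moves)
Bisimilarity quotient blocks:
  B0 = {s0, t1}
  B1 = {s1, t3}
  B2 = {s4, t6}
  B3 = {s5, t7}
  B4 = {s3, t5}
  B5 = {s2, t4}
  B6 = {t0}
  B7 = {t2}
s0 ∈ B0, t0 ∈ B6 → different blocks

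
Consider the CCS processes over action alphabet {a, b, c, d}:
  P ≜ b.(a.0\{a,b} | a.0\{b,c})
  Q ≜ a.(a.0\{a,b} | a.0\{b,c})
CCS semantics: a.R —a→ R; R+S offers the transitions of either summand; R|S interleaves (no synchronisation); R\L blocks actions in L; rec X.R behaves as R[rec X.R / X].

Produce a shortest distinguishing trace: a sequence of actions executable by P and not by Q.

Reachable graph of P (5 states):
  s0 = b.(a.0\{a,b} | a.0\{b,c}) :: -b-> s1
  s1 = a.0\{a,b} | a.0\{b,c} :: -a-> s2, -a-> s3
  s2 = 0\{a,b} | a.0\{b,c} :: -a-> s4
  s3 = a.0\{a,b} | 0\{b,c} :: -a-> s4
  s4 = 0\{a,b} | 0\{b,c} :: deadlocked
Reachable graph of Q (5 states):
  t0 = a.(a.0\{a,b} | a.0\{b,c}) :: -a-> t1
  t1 = a.0\{a,b} | a.0\{b,c} :: -a-> t2, -a-> t3
  t2 = 0\{a,b} | a.0\{b,c} :: -a-> t4
  t3 = a.0\{a,b} | 0\{b,c} :: -a-> t4
  t4 = 0\{a,b} | 0\{b,c} :: deadlocked
Trace ⟨b⟩ through P, begin at {s0}:
  [1] b ⇒ {s1}
  — P admits the full trace.
Trace ⟨b⟩ through Q, begin at {t0}:
  [1] b ⇒ ∅  — Q cannot continue

b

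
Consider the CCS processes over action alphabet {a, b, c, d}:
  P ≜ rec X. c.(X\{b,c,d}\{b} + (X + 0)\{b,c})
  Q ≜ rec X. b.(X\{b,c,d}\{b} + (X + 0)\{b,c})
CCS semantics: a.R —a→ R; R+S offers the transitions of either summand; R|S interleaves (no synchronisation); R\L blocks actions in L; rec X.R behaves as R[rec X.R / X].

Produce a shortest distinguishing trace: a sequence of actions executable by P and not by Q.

LTS(P): 2 reachable states
  p0 = rec X. c.(X\{b,c,d}\{b} + (X + 0)\{b,c}) ⊢ -c-> p1
  p1 = (rec X. c.(X\{b,c,d}\{b} + (X + 0)\{b,c}))\{b,c,d}\{b} + ((rec X. c.(X\{b,c,d}\{b} + (X + 0)\{b,c})) + 0)\{b,c} ⊢ (no moves)
LTS(Q): 2 reachable states
  q0 = rec X. b.(X\{b,c,d}\{b} + (X + 0)\{b,c}) ⊢ -b-> q1
  q1 = (rec X. b.(X\{b,c,d}\{b} + (X + 0)\{b,c}))\{b,c,d}\{b} + ((rec X. b.(X\{b,c,d}\{b} + (X + 0)\{b,c})) + 0)\{b,c} ⊢ (no moves)
Executing c from P (initial set {p0}):
  after c @ step 1: {p1}
  P completes σ.
Executing c from Q (initial set {q0}):
  after c @ step 1: ∅  — Q cannot continue

c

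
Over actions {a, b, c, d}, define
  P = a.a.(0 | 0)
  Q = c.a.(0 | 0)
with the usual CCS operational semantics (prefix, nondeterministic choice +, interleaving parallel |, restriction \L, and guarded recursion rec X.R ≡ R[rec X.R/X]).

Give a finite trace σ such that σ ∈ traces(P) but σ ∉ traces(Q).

a

LTS(P): 3 reachable states
  m0 = a.a.(0 | 0) ⊢ —a→ m1
  m1 = a.(0 | 0) ⊢ —a→ m2
  m2 = 0 | 0 ⊢ (no moves)
LTS(Q): 3 reachable states
  n0 = c.a.(0 | 0) ⊢ —c→ n1
  n1 = a.(0 | 0) ⊢ —a→ n2
  n2 = 0 | 0 ⊢ (no moves)
Trace ⟨a⟩ through P, begin at {m0}:
  after a @ step 1: {m1}
  ✓ P
Trace ⟨a⟩ through Q, begin at {n0}:
  after a @ step 1: no successor for Q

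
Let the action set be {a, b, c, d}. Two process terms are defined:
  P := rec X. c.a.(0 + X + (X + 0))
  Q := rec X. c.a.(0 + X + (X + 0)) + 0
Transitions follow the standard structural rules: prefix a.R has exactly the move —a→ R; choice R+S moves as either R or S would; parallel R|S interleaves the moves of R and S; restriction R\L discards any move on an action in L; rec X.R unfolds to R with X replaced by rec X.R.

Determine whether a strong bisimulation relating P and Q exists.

Reachable graph of P (3 states):
  u0 = rec X. c.a.(0 + X + (X + 0)) :: ··c··> u1
  u1 = a.(0 + (rec X. c.a.(0 + X + (X + 0))) + ((rec X. c.a.(0 + X + (X + 0))) + 0)) :: ··a··> u2
  u2 = 0 + (rec X. c.a.(0 + X + (X + 0))) + ((rec X. c.a.(0 + X + (X + 0))) + 0) :: ··c··> u1
Reachable graph of Q (3 states):
  v0 = rec X. c.a.(0 + X + (X + 0)) + 0 :: ··c··> v1
  v1 = a.(0 + (rec X. c.a.(0 + X + (X + 0)) + 0) + ((rec X. c.a.(0 + X + (X + 0)) + 0) + 0)) :: ··a··> v2
  v2 = 0 + (rec X. c.a.(0 + X + (X + 0)) + 0) + ((rec X. c.a.(0 + X + (X + 0)) + 0) + 0) :: ··c··> v1
Partition-refinement fixed point:
  B0 = {u0, u2, v0, v2}
  B1 = {u1, v1}
u0 ∈ B0, v0 ∈ B0 → same block

P ~ Q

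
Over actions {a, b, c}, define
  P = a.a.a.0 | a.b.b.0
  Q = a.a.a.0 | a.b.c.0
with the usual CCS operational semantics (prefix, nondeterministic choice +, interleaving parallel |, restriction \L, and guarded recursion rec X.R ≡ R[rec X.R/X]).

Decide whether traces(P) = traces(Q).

LTS(P): 16 reachable states
  m0 = a.a.a.0 | a.b.b.0 has moves --a--▸ m1, --a--▸ m2
  m1 = a.a.0 | a.b.b.0 has moves --a--▸ m3, --a--▸ m4
  m2 = a.a.a.0 | b.b.0 has moves --a--▸ m4, --b--▸ m5
  m3 = a.0 | a.b.b.0 has moves --a--▸ m6, --a--▸ m7
  m4 = a.a.0 | b.b.0 has moves --a--▸ m7, --b--▸ m8
  m5 = a.a.a.0 | b.0 has moves --a--▸ m8, --b--▸ m9
  m6 = 0 | a.b.b.0 has moves --a--▸ m10
  m7 = a.0 | b.b.0 has moves --a--▸ m10, --b--▸ m11
  m8 = a.a.0 | b.0 has moves --a--▸ m11, --b--▸ m12
  m9 = a.a.a.0 | 0 has moves --a--▸ m12
  m10 = 0 | b.b.0 has moves --b--▸ m13
  m11 = a.0 | b.0 has moves --a--▸ m13, --b--▸ m14
  m12 = a.a.0 | 0 has moves --a--▸ m14
  m13 = 0 | b.0 has moves --b--▸ m15
  m14 = a.0 | 0 has moves --a--▸ m15
  m15 = 0 | 0 has moves ∅
LTS(Q): 16 reachable states
  n0 = a.a.a.0 | a.b.c.0 has moves --a--▸ n1, --a--▸ n2
  n1 = a.a.0 | a.b.c.0 has moves --a--▸ n3, --a--▸ n4
  n2 = a.a.a.0 | b.c.0 has moves --a--▸ n4, --b--▸ n5
  n3 = a.0 | a.b.c.0 has moves --a--▸ n6, --a--▸ n7
  n4 = a.a.0 | b.c.0 has moves --a--▸ n7, --b--▸ n8
  n5 = a.a.a.0 | c.0 has moves --a--▸ n8, --c--▸ n9
  n6 = 0 | a.b.c.0 has moves --a--▸ n10
  n7 = a.0 | b.c.0 has moves --a--▸ n10, --b--▸ n11
  n8 = a.a.0 | c.0 has moves --a--▸ n11, --c--▸ n12
  n9 = a.a.a.0 | 0 has moves --a--▸ n12
  n10 = 0 | b.c.0 has moves --b--▸ n13
  n11 = a.0 | c.0 has moves --a--▸ n13, --c--▸ n14
  n12 = a.a.0 | 0 has moves --a--▸ n14
  n13 = 0 | c.0 has moves --c--▸ n15
  n14 = a.0 | 0 has moves --a--▸ n15
  n15 = 0 | 0 has moves ∅
Executing abb from P (initial set {m0}):
  [1] a ⇒ {m1, m2}
  [2] b ⇒ {m5}
  [3] b ⇒ {m9}
  — P admits the full trace.
Executing abb from Q (initial set {n0}):
  [1] a ⇒ {n1, n2}
  [2] b ⇒ {n5}
  [3] b ⇒ ∅ (Q stuck)

NO — witness ⟨abb⟩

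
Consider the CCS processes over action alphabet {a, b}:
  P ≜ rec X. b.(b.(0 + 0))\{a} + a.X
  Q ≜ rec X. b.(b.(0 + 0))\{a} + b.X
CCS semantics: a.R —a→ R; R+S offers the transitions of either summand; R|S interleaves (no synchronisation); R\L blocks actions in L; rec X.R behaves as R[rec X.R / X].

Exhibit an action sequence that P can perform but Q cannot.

LTS(P): 3 reachable states
  s0 = rec X. b.(b.(0 + 0))\{a} + a.X :: --a--▸ s0, --b--▸ s1
  s1 = (b.(0 + 0))\{a} :: --b--▸ s2
  s2 = (0 + 0)\{a} :: deadlocked
LTS(Q): 3 reachable states
  t0 = rec X. b.(b.(0 + 0))\{a} + b.X :: --b--▸ t0, --b--▸ t1
  t1 = (b.(0 + 0))\{a} :: --b--▸ t2
  t2 = (0 + 0)\{a} :: deadlocked
Trace ⟨a⟩ through P, begin at {s0}:
  [1] a ⇒ {s0}
  — P admits the full trace.
Trace ⟨a⟩ through Q, begin at {t0}:
  [1] a ⇒ ∅ (Q stuck)

a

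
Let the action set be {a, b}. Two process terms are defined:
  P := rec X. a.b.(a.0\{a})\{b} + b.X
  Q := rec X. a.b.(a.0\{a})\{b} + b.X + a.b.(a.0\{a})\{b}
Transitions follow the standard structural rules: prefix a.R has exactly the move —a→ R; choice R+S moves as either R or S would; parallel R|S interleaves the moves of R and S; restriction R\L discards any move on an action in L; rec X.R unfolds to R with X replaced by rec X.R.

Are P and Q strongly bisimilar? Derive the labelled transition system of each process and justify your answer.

P ~ Q

Reachable graph of P (4 states):
  u0 = rec X. a.b.(a.0\{a})\{b} + b.X has moves ··a··> u1, ··b··> u0
  u1 = b.(a.0\{a})\{b} has moves ··b··> u2
  u2 = (a.0\{a})\{b} has moves ··a··> u3
  u3 = 0\{a}\{b} has moves ∅
Reachable graph of Q (4 states):
  v0 = rec X. a.b.(a.0\{a})\{b} + b.X + a.b.(a.0\{a})\{b} has moves ··a··> v1, ··b··> v0
  v1 = b.(a.0\{a})\{b} has moves ··b··> v2
  v2 = (a.0\{a})\{b} has moves ··a··> v3
  v3 = 0\{a}\{b} has moves ∅
Bisimilarity quotient blocks:
  B0 = {u0, v0}
  B1 = {u1, v1}
  B2 = {u2, v2}
  B3 = {u3, v3}
u0 ∈ B0, v0 ∈ B0 → same block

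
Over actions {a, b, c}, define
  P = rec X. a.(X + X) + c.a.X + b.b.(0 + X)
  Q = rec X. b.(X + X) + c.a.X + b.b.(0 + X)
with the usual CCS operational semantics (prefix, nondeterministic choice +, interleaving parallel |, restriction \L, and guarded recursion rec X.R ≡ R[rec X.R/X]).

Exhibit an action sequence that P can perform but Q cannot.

P's transition system — 5 states:
  s0 = rec X. a.(X + X) + c.a.X + b.b.(0 + X) :: -a-> s1, -b-> s2, -c-> s3
  s1 = (rec X. a.(X + X) + c.a.X + b.b.(0 + X)) + (rec X. a.(X + X) + c.a.X + b.b.(0 + X)) :: -a-> s1, -b-> s2, -c-> s3
  s2 = b.(0 + (rec X. a.(X + X) + c.a.X + b.b.(0 + X))) :: -b-> s4
  s3 = a.(rec X. a.(X + X) + c.a.X + b.b.(0 + X)) :: -a-> s0
  s4 = 0 + (rec X. a.(X + X) + c.a.X + b.b.(0 + X)) :: -a-> s1, -b-> s2, -c-> s3
Q's transition system — 5 states:
  t0 = rec X. b.(X + X) + c.a.X + b.b.(0 + X) :: -b-> t1, -b-> t2, -c-> t3
  t1 = (rec X. b.(X + X) + c.a.X + b.b.(0 + X)) + (rec X. b.(X + X) + c.a.X + b.b.(0 + X)) :: -b-> t1, -b-> t2, -c-> t3
  t2 = b.(0 + (rec X. b.(X + X) + c.a.X + b.b.(0 + X))) :: -b-> t4
  t3 = a.(rec X. b.(X + X) + c.a.X + b.b.(0 + X)) :: -a-> t0
  t4 = 0 + (rec X. b.(X + X) + c.a.X + b.b.(0 + X)) :: -b-> t1, -b-> t2, -c-> t3
Executing a from P (initial set {s0}):
  [1] a ⇒ {s1}
  ✓ P
Executing a from Q (initial set {t0}):
  [1] a ⇒ ∅ (Q stuck)

a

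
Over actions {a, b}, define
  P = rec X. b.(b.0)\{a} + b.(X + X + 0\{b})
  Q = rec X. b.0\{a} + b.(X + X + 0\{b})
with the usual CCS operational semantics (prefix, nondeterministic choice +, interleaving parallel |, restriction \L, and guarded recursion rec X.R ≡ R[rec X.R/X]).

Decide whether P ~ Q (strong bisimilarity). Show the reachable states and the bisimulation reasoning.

not bisimilar

LTS(P): 4 reachable states
  u0 = rec X. b.(b.0)\{a} + b.(X + X + 0\{b}) has moves —b→ u1, —b→ u2
  u1 = (b.0)\{a} has moves —b→ u3
  u2 = (rec X. b.(b.0)\{a} + b.(X + X + 0\{b})) + (rec X. b.(b.0)\{a} + b.(X + X + 0\{b})) + 0\{b} has moves —b→ u1, —b→ u2
  u3 = 0\{a} has moves deadlocked
LTS(Q): 3 reachable states
  v0 = rec X. b.0\{a} + b.(X + X + 0\{b}) has moves —b→ v1, —b→ v2
  v1 = (rec X. b.0\{a} + b.(X + X + 0\{b})) + (rec X. b.0\{a} + b.(X + X + 0\{b})) + 0\{b} has moves —b→ v1, —b→ v2
  v2 = 0\{a} has moves deadlocked
Bisimilarity quotient blocks:
  B0 = {u0, u2}
  B1 = {u1}
  B2 = {u3, v2}
  B3 = {v0, v1}
u0 ∈ B0, v0 ∈ B3 → different blocks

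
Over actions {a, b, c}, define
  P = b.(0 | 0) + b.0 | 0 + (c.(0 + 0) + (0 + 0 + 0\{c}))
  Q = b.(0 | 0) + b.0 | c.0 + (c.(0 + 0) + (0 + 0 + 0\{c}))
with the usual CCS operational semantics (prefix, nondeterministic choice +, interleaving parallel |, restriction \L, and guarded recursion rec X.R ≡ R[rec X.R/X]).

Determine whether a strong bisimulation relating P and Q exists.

LTS(P): 3 reachable states
  m0 = b.(0 | 0) + b.0 | 0 + (c.(0 + 0) + (0 + 0 + 0\{c})) :: =b=> m1, =c=> m2
  m1 = 0 | 0 :: (no moves)
  m2 = 0 + 0 :: (no moves)
LTS(Q): 5 reachable states
  n0 = b.(0 | 0) + b.0 | c.0 + (c.(0 + 0) + (0 + 0 + 0\{c})) :: =b=> n1, =b=> n2, =c=> n3, =c=> n4
  n1 = 0 | 0 :: (no moves)
  n2 = 0 | c.0 :: =c=> n1
  n3 = 0 + 0 :: (no moves)
  n4 = b.0 | 0 :: =b=> n1
Bisimilarity quotient blocks:
  B0 = {m0}
  B1 = {m1, m2, n1, n3}
  B2 = {n0}
  B3 = {n2}
  B4 = {n4}
m0 ∈ B0, n0 ∈ B2 → different blocks

P ≁ Q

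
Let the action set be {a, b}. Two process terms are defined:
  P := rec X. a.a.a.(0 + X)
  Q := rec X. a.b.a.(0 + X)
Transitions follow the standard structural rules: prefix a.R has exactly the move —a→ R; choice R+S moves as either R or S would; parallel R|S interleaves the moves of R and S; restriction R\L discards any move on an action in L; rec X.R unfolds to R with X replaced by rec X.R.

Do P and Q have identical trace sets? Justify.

Reachable graph of P (4 states):
  p0 = rec X. a.a.a.(0 + X) ⊢ —a→ p1
  p1 = a.a.(0 + (rec X. a.a.a.(0 + X))) ⊢ —a→ p2
  p2 = a.(0 + (rec X. a.a.a.(0 + X))) ⊢ —a→ p3
  p3 = 0 + (rec X. a.a.a.(0 + X)) ⊢ —a→ p1
Reachable graph of Q (4 states):
  q0 = rec X. a.b.a.(0 + X) ⊢ —a→ q1
  q1 = b.a.(0 + (rec X. a.b.a.(0 + X))) ⊢ —b→ q2
  q2 = a.(0 + (rec X. a.b.a.(0 + X))) ⊢ —a→ q3
  q3 = 0 + (rec X. a.b.a.(0 + X)) ⊢ —a→ q1
Executing aa from P (initial set {p0}):
  [1] a ⇒ {p1}
  [2] a ⇒ {p2}
  ✓ P
Executing aa from Q (initial set {q0}):
  [1] a ⇒ {q1}
  [2] a ⇒ ∅  — Q cannot continue

traces(P) ≠ traces(Q) — witness ⟨aa⟩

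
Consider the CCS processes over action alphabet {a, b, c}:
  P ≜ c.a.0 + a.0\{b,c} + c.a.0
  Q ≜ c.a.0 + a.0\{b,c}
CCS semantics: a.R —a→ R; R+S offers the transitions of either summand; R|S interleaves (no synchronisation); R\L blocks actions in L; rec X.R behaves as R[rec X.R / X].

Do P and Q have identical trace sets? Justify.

Reachable graph of P (4 states):
  p0 = c.a.0 + a.0\{b,c} + c.a.0 | =a=> p1, =c=> p2
  p1 = 0\{b,c} | ∅
  p2 = a.0 | =a=> p3
  p3 = 0 | ∅
Reachable graph of Q (4 states):
  q0 = c.a.0 + a.0\{b,c} | =a=> q1, =c=> q2
  q1 = 0\{b,c} | ∅
  q2 = a.0 | =a=> q3
  q3 = 0 | ∅
Partition-refinement fixed point:
  B0 = {p0, q0}
  B1 = {p1, p3, q1, q3}
  B2 = {p2, q2}
p0 ∈ B0, q0 ∈ B0 → same block
Bisimilar ⇒ trace-equivalent.

trace-equivalent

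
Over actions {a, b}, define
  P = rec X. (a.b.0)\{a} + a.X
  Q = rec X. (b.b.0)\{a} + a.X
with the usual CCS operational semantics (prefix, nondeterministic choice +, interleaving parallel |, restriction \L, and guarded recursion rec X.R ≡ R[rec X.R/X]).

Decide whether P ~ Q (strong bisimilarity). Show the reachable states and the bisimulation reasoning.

Reachable graph of P (1 states):
  s0 = rec X. (a.b.0)\{a} + a.X | ··a··> s0
Reachable graph of Q (3 states):
  t0 = rec X. (b.b.0)\{a} + a.X | ··a··> t0, ··b··> t1
  t1 = (b.0)\{a} | ··b··> t2
  t2 = 0\{a} | deadlocked
Bisimilarity quotient blocks:
  B0 = {s0}
  B1 = {t0}
  B2 = {t1}
  B3 = {t2}
s0 ∈ B0, t0 ∈ B1 → different blocks

NO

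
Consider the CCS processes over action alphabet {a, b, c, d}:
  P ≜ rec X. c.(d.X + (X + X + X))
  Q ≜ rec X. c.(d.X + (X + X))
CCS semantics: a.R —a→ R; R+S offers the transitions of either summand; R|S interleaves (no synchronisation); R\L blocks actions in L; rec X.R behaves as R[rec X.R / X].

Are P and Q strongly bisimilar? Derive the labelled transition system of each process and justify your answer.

bisimilar

LTS(P): 2 reachable states
  s0 = rec X. c.(d.X + (X + X + X)) | =c=> s1
  s1 = d.(rec X. c.(d.X + (X + X + X))) + ((rec X. c.(d.X + (X + X + X))) + (rec X. c.(d.X + (X + X + X))) + (rec X. c.(d.X + (X + X + X)))) | =c=> s1, =d=> s0
LTS(Q): 2 reachable states
  t0 = rec X. c.(d.X + (X + X)) | =c=> t1
  t1 = d.(rec X. c.(d.X + (X + X))) + ((rec X. c.(d.X + (X + X))) + (rec X. c.(d.X + (X + X)))) | =c=> t1, =d=> t0
Bisimilarity quotient blocks:
  B0 = {s0, t0}
  B1 = {s1, t1}
s0 ∈ B0, t0 ∈ B0 → same block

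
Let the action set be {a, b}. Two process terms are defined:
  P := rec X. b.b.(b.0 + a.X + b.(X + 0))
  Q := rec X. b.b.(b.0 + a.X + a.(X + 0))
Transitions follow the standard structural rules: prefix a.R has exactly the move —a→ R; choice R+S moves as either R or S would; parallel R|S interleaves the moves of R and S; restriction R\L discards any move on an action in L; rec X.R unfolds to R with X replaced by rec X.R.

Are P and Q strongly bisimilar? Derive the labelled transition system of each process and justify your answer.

P's transition system — 5 states:
  m0 = rec X. b.b.(b.0 + a.X + b.(X + 0)) → --b--▸ m1
  m1 = b.(b.0 + a.(rec X. b.b.(b.0 + a.X + b.(X + 0))) + b.((rec X. b.b.(b.0 + a.X + b.(X + 0))) + 0)) → --b--▸ m2
  m2 = b.0 + a.(rec X. b.b.(b.0 + a.X + b.(X + 0))) + b.((rec X. b.b.(b.0 + a.X + b.(X + 0))) + 0) → --a--▸ m0, --b--▸ m3, --b--▸ m4
  m3 = (rec X. b.b.(b.0 + a.X + b.(X + 0))) + 0 → --b--▸ m1
  m4 = 0 → ∅
Q's transition system — 5 states:
  n0 = rec X. b.b.(b.0 + a.X + a.(X + 0)) → --b--▸ n1
  n1 = b.(b.0 + a.(rec X. b.b.(b.0 + a.X + a.(X + 0))) + a.((rec X. b.b.(b.0 + a.X + a.(X + 0))) + 0)) → --b--▸ n2
  n2 = b.0 + a.(rec X. b.b.(b.0 + a.X + a.(X + 0))) + a.((rec X. b.b.(b.0 + a.X + a.(X + 0))) + 0) → --a--▸ n0, --a--▸ n3, --b--▸ n4
  n3 = (rec X. b.b.(b.0 + a.X + a.(X + 0))) + 0 → --b--▸ n1
  n4 = 0 → ∅
Partition-refinement fixed point:
  B0 = {m0, m3}
  B1 = {m1}
  B2 = {m2}
  B3 = {m4, n4}
  B4 = {n0, n3}
  B5 = {n1}
  B6 = {n2}
m0 ∈ B0, n0 ∈ B4 → different blocks

not bisimilar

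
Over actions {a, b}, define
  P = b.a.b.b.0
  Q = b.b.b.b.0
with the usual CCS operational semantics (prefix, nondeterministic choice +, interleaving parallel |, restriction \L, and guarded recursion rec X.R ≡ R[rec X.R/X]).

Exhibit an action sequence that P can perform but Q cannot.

ba

P's transition system — 5 states:
  m0 = b.a.b.b.0 | --b--▸ m1
  m1 = a.b.b.0 | --a--▸ m2
  m2 = b.b.0 | --b--▸ m3
  m3 = b.0 | --b--▸ m4
  m4 = 0 | ·
Q's transition system — 5 states:
  n0 = b.b.b.b.0 | --b--▸ n1
  n1 = b.b.b.0 | --b--▸ n2
  n2 = b.b.0 | --b--▸ n3
  n3 = b.0 | --b--▸ n4
  n4 = 0 | ·
Executing ba from P (initial set {m0}):
  step 1 (b): {m1}
  step 2 (a): {m2}
  ✓ P
Executing ba from Q (initial set {n0}):
  step 1 (b): {n1}
  step 2 (a): ∅  — Q cannot continue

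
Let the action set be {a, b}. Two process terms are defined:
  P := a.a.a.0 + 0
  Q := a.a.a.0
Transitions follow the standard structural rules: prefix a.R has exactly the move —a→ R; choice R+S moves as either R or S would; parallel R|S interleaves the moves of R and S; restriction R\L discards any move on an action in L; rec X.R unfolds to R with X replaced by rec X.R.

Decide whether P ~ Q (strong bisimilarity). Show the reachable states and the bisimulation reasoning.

bisimilar

P's transition system — 4 states:
  s0 = a.a.a.0 + 0 :: --a--▸ s1
  s1 = a.a.0 :: --a--▸ s2
  s2 = a.0 :: --a--▸ s3
  s3 = 0 :: deadlocked
Q's transition system — 4 states:
  t0 = a.a.a.0 :: --a--▸ t1
  t1 = a.a.0 :: --a--▸ t2
  t2 = a.0 :: --a--▸ t3
  t3 = 0 :: deadlocked
Bisimilarity quotient blocks:
  B0 = {s0, t0}
  B1 = {s1, t1}
  B2 = {s2, t2}
  B3 = {s3, t3}
s0 ∈ B0, t0 ∈ B0 → same block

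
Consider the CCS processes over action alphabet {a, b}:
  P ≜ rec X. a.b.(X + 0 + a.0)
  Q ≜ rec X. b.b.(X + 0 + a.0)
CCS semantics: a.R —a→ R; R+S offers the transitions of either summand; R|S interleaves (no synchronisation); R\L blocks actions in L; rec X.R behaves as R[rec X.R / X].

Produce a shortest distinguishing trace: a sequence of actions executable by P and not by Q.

Reachable graph of P (4 states):
  p0 = rec X. a.b.(X + 0 + a.0) → --a--▸ p1
  p1 = b.((rec X. a.b.(X + 0 + a.0)) + 0 + a.0) → --b--▸ p2
  p2 = (rec X. a.b.(X + 0 + a.0)) + 0 + a.0 → --a--▸ p1, --a--▸ p3
  p3 = 0 → (no moves)
Reachable graph of Q (4 states):
  q0 = rec X. b.b.(X + 0 + a.0) → --b--▸ q1
  q1 = b.((rec X. b.b.(X + 0 + a.0)) + 0 + a.0) → --b--▸ q2
  q2 = (rec X. b.b.(X + 0 + a.0)) + 0 + a.0 → --a--▸ q3, --b--▸ q1
  q3 = 0 → (no moves)
Trace ⟨a⟩ through P, begin at {p0}:
  [1] a ⇒ {p1}
  — P admits the full trace.
Trace ⟨a⟩ through Q, begin at {q0}:
  [1] a ⇒ ∅ (Q stuck)

a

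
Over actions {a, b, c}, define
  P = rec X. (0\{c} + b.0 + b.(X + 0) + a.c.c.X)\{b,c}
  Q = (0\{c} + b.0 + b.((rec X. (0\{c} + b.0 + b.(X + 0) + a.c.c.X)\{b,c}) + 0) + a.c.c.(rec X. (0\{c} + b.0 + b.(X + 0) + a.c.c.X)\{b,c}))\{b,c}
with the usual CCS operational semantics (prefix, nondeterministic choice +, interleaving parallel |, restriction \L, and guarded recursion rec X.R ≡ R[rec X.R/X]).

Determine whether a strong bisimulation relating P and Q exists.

Reachable graph of P (2 states):
  u0 = rec X. (0\{c} + b.0 + b.(X + 0) + a.c.c.X)\{b,c} | ··a··> u1
  u1 = (c.c.(rec X. (0\{c} + b.0 + b.(X + 0) + a.c.c.X)\{b,c}))\{b,c} | ∅
Reachable graph of Q (2 states):
  v0 = (0\{c} + b.0 + b.((rec X. (0\{c} + b.0 + b.(X + 0) + a.c.c.X)\{b,c}) + 0) + a.c.c.(rec X. (0\{c} + b.0 + b.(X + 0) + a.c.c.X)\{b,c}))\{b,c} | ··a··> v1
  v1 = (c.c.(rec X. (0\{c} + b.0 + b.(X + 0) + a.c.c.X)\{b,c}))\{b,c} | ∅
Coarsest stable partition (strong bisimilarity classes):
  B0 = {u0, v0}
  B1 = {u1, v1}
u0 ∈ B0, v0 ∈ B0 → same block

YES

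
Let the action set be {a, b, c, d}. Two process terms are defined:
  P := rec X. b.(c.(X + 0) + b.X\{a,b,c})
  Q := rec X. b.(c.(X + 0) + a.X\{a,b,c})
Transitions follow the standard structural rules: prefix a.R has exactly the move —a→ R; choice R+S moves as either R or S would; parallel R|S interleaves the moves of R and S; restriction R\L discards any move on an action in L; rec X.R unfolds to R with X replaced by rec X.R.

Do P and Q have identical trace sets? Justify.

traces(P) ≠ traces(Q) — witness ⟨bb⟩

Reachable graph of P (4 states):
  u0 = rec X. b.(c.(X + 0) + b.X\{a,b,c}) | -b-> u1
  u1 = c.((rec X. b.(c.(X + 0) + b.X\{a,b,c})) + 0) + b.(rec X. b.(c.(X + 0) + b.X\{a,b,c}))\{a,b,c} | -b-> u2, -c-> u3
  u2 = (rec X. b.(c.(X + 0) + b.X\{a,b,c}))\{a,b,c} | ·
  u3 = (rec X. b.(c.(X + 0) + b.X\{a,b,c})) + 0 | -b-> u1
Reachable graph of Q (4 states):
  v0 = rec X. b.(c.(X + 0) + a.X\{a,b,c}) | -b-> v1
  v1 = c.((rec X. b.(c.(X + 0) + a.X\{a,b,c})) + 0) + a.(rec X. b.(c.(X + 0) + a.X\{a,b,c}))\{a,b,c} | -a-> v2, -c-> v3
  v2 = (rec X. b.(c.(X + 0) + a.X\{a,b,c}))\{a,b,c} | ·
  v3 = (rec X. b.(c.(X + 0) + a.X\{a,b,c})) + 0 | -b-> v1
Run σ = ⟨bb⟩ on P: start {u0}
  after b @ step 1: {u1}
  after b @ step 2: {u2}
  ✓ P
Run σ = ⟨bb⟩ on Q: start {v0}
  after b @ step 1: {v1}
  after b @ step 2: no successor for Q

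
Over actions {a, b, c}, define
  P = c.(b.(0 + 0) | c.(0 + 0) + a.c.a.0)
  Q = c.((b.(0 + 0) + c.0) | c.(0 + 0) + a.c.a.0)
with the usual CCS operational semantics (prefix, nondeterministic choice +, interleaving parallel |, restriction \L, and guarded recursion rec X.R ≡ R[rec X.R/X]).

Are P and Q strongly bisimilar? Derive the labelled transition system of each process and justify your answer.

P's transition system — 8 states:
  m0 = c.(b.(0 + 0) | c.(0 + 0) + a.c.a.0) → =c=> m1
  m1 = b.(0 + 0) | c.(0 + 0) + a.c.a.0 → =a=> m2, =b=> m3, =c=> m4
  m2 = c.a.0 → =c=> m5
  m3 = (0 + 0) | c.(0 + 0) → =c=> m6
  m4 = b.(0 + 0) | (0 + 0) → =b=> m6
  m5 = a.0 → =a=> m7
  m6 = (0 + 0) | (0 + 0) → ∅
  m7 = 0 → ∅
Q's transition system — 10 states:
  n0 = c.((b.(0 + 0) + c.0) | c.(0 + 0) + a.c.a.0) → =c=> n1
  n1 = (b.(0 + 0) + c.0) | c.(0 + 0) + a.c.a.0 → =a=> n2, =b=> n3, =c=> n4, =c=> n5
  n2 = c.a.0 → =c=> n6
  n3 = (0 + 0) | c.(0 + 0) → =c=> n7
  n4 = (b.(0 + 0) + c.0) | (0 + 0) → =b=> n7, =c=> n8
  n5 = 0 | c.(0 + 0) → =c=> n8
  n6 = a.0 → =a=> n9
  n7 = (0 + 0) | (0 + 0) → ∅
  n8 = 0 | (0 + 0) → ∅
  n9 = 0 → ∅
Coarsest stable partition (strong bisimilarity classes):
  B0 = {m0}
  B1 = {m1}
  B2 = {m4}
  B3 = {m6, m7, n7, n8, n9}
  B4 = {m2, n2}
  B5 = {m5, n6}
  B6 = {m3, n3, n5}
  B7 = {n0}
  B8 = {n1}
  B9 = {n4}
m0 ∈ B0, n0 ∈ B7 → different blocks

NO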